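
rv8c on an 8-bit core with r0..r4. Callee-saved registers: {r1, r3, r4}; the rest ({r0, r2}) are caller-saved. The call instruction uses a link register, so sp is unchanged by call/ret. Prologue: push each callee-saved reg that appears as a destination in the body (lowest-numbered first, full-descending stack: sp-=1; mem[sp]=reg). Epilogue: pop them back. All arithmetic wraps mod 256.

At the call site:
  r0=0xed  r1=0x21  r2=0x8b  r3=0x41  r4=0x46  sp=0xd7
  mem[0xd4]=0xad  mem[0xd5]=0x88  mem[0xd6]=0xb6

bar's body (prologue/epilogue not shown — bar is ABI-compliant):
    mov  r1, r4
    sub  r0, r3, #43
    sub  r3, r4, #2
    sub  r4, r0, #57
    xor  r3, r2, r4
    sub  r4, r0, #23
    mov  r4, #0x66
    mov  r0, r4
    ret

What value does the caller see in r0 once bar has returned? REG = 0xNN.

prologue: push r1 → mem[0xd6]=0x21, sp=0xd6
prologue: push r3 → mem[0xd5]=0x41, sp=0xd5
prologue: push r4 → mem[0xd4]=0x46, sp=0xd4
body[0] mov  r1, r4 → r1=0x46
body[1] sub  r0, r3, #43 → r0=0x16
body[2] sub  r3, r4, #2 → r3=0x44
body[3] sub  r4, r0, #57 → r4=0xdd
body[4] xor  r3, r2, r4 → r3=0x56
body[5] sub  r4, r0, #23 → r4=0xff
body[6] mov  r4, #0x66 → r4=0x66
body[7] mov  r0, r4 → r0=0x66
epilogue: pop r4=0x46, sp=0xd5
epilogue: pop r3=0x41, sp=0xd6
epilogue: pop r1=0x21, sp=0xd7
r0 is caller-saved → body value

REG = 0x66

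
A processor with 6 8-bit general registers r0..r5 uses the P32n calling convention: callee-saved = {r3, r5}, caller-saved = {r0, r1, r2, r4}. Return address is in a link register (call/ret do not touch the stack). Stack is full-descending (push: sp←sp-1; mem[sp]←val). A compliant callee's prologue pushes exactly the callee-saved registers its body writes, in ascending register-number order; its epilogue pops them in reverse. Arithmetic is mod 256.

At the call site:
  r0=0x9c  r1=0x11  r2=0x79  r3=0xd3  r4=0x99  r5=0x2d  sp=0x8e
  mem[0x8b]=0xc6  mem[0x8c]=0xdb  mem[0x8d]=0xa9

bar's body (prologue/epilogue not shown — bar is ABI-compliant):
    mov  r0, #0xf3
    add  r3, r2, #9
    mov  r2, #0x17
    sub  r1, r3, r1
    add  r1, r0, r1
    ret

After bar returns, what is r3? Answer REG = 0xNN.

prologue: push r3 -> mem[0x8d]=0xd3, sp=0x8d
body[0] mov  r0, #0xf3 -> r0=0xf3
body[1] add  r3, r2, #9 -> r3=0x82
body[2] mov  r2, #0x17 -> r2=0x17
body[3] sub  r1, r3, r1 -> r1=0x71
body[4] add  r1, r0, r1 -> r1=0x64
epilogue: pop r3=0xd3, sp=0x8e
r3 is callee-saved -> restored

REG = 0xd3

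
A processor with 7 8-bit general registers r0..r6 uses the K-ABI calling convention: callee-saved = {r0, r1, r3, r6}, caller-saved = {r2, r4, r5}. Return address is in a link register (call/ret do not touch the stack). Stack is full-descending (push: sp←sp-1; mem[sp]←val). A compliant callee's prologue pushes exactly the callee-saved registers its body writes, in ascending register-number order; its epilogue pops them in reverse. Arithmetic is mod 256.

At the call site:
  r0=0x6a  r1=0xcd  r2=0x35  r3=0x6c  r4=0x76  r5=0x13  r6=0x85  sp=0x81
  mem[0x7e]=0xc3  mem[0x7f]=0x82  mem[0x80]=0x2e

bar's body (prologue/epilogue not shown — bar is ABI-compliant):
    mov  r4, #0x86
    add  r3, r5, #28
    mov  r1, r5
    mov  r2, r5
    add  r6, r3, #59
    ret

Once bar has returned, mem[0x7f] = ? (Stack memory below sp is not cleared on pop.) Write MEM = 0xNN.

prologue: push r1 → mem[0x80]=0xcd, sp=0x80
prologue: push r3 → mem[0x7f]=0x6c, sp=0x7f
prologue: push r6 → mem[0x7e]=0x85, sp=0x7e
body[0] mov  r4, #0x86 → r4=0x86
body[1] add  r3, r5, #28 → r3=0x2f
body[2] mov  r1, r5 → r1=0x13
body[3] mov  r2, r5 → r2=0x13
body[4] add  r6, r3, #59 → r6=0x6a
epilogue: pop r6=0x85, sp=0x7f
epilogue: pop r3=0x6c, sp=0x80
epilogue: pop r1=0xcd, sp=0x81
prologue pushed ['r1', 'r3', 'r6'] at ['0x80', '0x7f', '0x7e']

MEM = 0x6c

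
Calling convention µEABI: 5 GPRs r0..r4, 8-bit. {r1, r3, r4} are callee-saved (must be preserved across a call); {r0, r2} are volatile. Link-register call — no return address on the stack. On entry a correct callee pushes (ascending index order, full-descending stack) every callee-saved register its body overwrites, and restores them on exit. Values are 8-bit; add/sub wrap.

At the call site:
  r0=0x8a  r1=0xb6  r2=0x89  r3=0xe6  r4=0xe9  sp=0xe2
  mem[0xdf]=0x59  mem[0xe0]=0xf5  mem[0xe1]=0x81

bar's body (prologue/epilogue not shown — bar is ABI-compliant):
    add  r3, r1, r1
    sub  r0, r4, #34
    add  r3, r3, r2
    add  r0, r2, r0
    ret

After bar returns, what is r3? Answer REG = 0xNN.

REG = 0xe6

prologue: push r3 → mem[0xe1]=0xe6, sp=0xe1
body[0] add  r3, r1, r1 → r3=0x6c
body[1] sub  r0, r4, #34 → r0=0xc7
body[2] add  r3, r3, r2 → r3=0xf5
body[3] add  r0, r2, r0 → r0=0x50
epilogue: pop r3=0xe6, sp=0xe2
r3 is callee-saved → restored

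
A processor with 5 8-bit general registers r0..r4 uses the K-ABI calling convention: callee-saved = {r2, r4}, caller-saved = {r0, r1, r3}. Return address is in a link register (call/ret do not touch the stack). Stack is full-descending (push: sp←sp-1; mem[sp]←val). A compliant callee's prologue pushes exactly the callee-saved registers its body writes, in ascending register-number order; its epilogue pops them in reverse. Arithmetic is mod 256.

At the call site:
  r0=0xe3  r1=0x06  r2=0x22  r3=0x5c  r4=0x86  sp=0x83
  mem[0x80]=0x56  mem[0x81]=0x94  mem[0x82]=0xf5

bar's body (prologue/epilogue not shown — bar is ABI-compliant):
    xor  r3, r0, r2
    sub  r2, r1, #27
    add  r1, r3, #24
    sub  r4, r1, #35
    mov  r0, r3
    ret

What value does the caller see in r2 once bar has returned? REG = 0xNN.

REG = 0x22

prologue: push r2 -> mem[0x82]=0x22, sp=0x82
prologue: push r4 -> mem[0x81]=0x86, sp=0x81
body[0] xor  r3, r0, r2 -> r3=0xc1
body[1] sub  r2, r1, #27 -> r2=0xeb
body[2] add  r1, r3, #24 -> r1=0xd9
body[3] sub  r4, r1, #35 -> r4=0xb6
body[4] mov  r0, r3 -> r0=0xc1
epilogue: pop r4=0x86, sp=0x82
epilogue: pop r2=0x22, sp=0x83
r2 is callee-saved -> restored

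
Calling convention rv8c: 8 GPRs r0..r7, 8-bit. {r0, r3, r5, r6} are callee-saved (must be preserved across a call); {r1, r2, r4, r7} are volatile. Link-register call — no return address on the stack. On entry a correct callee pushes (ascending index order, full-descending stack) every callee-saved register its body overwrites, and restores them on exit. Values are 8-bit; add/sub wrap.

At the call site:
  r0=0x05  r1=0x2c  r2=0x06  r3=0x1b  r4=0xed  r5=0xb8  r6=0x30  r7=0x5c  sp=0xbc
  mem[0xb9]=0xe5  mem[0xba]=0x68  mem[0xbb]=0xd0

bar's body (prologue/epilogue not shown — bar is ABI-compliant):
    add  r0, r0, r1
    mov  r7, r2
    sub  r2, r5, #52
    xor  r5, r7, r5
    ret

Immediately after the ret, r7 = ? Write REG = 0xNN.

REG = 0x06

prologue: push r0 -> mem[0xbb]=0x05, sp=0xbb
prologue: push r5 -> mem[0xba]=0xb8, sp=0xba
body[0] add  r0, r0, r1 -> r0=0x31
body[1] mov  r7, r2 -> r7=0x06
body[2] sub  r2, r5, #52 -> r2=0x84
body[3] xor  r5, r7, r5 -> r5=0xbe
epilogue: pop r5=0xb8, sp=0xbb
epilogue: pop r0=0x05, sp=0xbc
r7 is caller-saved -> body value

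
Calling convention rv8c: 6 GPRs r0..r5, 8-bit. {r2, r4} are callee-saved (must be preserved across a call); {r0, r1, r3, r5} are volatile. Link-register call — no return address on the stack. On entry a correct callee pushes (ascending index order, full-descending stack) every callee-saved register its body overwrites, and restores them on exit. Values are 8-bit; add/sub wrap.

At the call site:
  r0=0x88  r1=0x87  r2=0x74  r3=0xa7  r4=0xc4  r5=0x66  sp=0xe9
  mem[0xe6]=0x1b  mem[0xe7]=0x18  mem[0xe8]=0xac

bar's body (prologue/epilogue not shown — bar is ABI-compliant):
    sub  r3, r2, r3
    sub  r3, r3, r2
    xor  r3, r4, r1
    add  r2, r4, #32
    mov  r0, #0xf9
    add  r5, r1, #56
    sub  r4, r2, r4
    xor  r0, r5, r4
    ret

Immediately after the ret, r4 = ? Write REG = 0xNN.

prologue: push r2 → mem[0xe8]=0x74, sp=0xe8
prologue: push r4 → mem[0xe7]=0xc4, sp=0xe7
body[0] sub  r3, r2, r3 → r3=0xcd
body[1] sub  r3, r3, r2 → r3=0x59
body[2] xor  r3, r4, r1 → r3=0x43
body[3] add  r2, r4, #32 → r2=0xe4
body[4] mov  r0, #0xf9 → r0=0xf9
body[5] add  r5, r1, #56 → r5=0xbf
body[6] sub  r4, r2, r4 → r4=0x20
body[7] xor  r0, r5, r4 → r0=0x9f
epilogue: pop r4=0xc4, sp=0xe8
epilogue: pop r2=0x74, sp=0xe9
r4 is callee-saved → restored

REG = 0xc4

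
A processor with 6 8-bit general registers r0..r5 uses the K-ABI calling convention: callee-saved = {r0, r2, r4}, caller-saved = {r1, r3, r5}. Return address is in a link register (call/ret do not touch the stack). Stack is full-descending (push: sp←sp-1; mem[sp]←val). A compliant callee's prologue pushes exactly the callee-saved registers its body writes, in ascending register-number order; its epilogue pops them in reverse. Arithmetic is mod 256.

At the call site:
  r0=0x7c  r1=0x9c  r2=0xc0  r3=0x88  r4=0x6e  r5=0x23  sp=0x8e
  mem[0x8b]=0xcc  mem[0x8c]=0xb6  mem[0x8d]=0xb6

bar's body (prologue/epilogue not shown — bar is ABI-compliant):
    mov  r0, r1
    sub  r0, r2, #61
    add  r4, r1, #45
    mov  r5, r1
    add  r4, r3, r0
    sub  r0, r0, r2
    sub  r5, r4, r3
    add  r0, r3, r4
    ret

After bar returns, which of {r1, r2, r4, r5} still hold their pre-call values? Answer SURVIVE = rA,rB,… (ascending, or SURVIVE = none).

SURVIVE = r1,r2,r4

prologue: push r0 -> mem[0x8d]=0x7c, sp=0x8d
prologue: push r4 -> mem[0x8c]=0x6e, sp=0x8c
body[0] mov  r0, r1 -> r0=0x9c
body[1] sub  r0, r2, #61 -> r0=0x83
body[2] add  r4, r1, #45 -> r4=0xc9
body[3] mov  r5, r1 -> r5=0x9c
body[4] add  r4, r3, r0 -> r4=0x0b
body[5] sub  r0, r0, r2 -> r0=0xc3
body[6] sub  r5, r4, r3 -> r5=0x83
body[7] add  r0, r3, r4 -> r0=0x93
epilogue: pop r4=0x6e, sp=0x8d
epilogue: pop r0=0x7c, sp=0x8e
r1: caller-saved, written=False
r2: callee-saved, written=False
r4: callee-saved, written=True
r5: caller-saved, written=True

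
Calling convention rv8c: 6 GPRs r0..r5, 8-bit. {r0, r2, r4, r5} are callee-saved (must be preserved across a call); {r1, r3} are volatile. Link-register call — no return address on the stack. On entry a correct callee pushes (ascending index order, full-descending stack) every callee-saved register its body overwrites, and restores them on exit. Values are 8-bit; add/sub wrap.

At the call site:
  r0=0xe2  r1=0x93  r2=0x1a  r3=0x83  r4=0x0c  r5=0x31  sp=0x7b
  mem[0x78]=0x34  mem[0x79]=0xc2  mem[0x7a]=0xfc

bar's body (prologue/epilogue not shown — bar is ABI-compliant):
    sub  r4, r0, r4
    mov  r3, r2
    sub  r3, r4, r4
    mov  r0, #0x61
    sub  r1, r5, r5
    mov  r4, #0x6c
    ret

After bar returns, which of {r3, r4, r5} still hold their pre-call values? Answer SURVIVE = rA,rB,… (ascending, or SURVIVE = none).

SURVIVE = r4,r5

prologue: push r0 -> mem[0x7a]=0xe2, sp=0x7a
prologue: push r4 -> mem[0x79]=0x0c, sp=0x79
body[0] sub  r4, r0, r4 -> r4=0xd6
body[1] mov  r3, r2 -> r3=0x1a
body[2] sub  r3, r4, r4 -> r3=0x00
body[3] mov  r0, #0x61 -> r0=0x61
body[4] sub  r1, r5, r5 -> r1=0x00
body[5] mov  r4, #0x6c -> r4=0x6c
epilogue: pop r4=0x0c, sp=0x7a
epilogue: pop r0=0xe2, sp=0x7b
r3: caller-saved, written=True
r4: callee-saved, written=True
r5: callee-saved, written=False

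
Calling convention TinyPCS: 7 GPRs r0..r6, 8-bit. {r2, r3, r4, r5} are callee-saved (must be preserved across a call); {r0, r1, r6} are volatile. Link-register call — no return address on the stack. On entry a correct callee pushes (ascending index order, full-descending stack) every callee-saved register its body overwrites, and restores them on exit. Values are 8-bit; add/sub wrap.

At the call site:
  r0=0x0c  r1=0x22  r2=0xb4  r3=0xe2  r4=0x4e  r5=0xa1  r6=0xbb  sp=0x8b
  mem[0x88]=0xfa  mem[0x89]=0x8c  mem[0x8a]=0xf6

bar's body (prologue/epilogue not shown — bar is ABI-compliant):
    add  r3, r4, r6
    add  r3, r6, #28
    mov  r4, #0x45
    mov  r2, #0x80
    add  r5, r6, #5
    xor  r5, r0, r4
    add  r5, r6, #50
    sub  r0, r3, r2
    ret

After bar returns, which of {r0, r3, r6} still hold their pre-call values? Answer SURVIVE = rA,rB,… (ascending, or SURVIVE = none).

prologue: push r2 → mem[0x8a]=0xb4, sp=0x8a
prologue: push r3 → mem[0x89]=0xe2, sp=0x89
prologue: push r4 → mem[0x88]=0x4e, sp=0x88
prologue: push r5 → mem[0x87]=0xa1, sp=0x87
body[0] add  r3, r4, r6 → r3=0x09
body[1] add  r3, r6, #28 → r3=0xd7
body[2] mov  r4, #0x45 → r4=0x45
body[3] mov  r2, #0x80 → r2=0x80
body[4] add  r5, r6, #5 → r5=0xc0
body[5] xor  r5, r0, r4 → r5=0x49
body[6] add  r5, r6, #50 → r5=0xed
body[7] sub  r0, r3, r2 → r0=0x57
epilogue: pop r5=0xa1, sp=0x88
epilogue: pop r4=0x4e, sp=0x89
epilogue: pop r3=0xe2, sp=0x8a
epilogue: pop r2=0xb4, sp=0x8b
r0: caller-saved, written=True
r3: callee-saved, written=True
r6: caller-saved, written=False

SURVIVE = r3,r6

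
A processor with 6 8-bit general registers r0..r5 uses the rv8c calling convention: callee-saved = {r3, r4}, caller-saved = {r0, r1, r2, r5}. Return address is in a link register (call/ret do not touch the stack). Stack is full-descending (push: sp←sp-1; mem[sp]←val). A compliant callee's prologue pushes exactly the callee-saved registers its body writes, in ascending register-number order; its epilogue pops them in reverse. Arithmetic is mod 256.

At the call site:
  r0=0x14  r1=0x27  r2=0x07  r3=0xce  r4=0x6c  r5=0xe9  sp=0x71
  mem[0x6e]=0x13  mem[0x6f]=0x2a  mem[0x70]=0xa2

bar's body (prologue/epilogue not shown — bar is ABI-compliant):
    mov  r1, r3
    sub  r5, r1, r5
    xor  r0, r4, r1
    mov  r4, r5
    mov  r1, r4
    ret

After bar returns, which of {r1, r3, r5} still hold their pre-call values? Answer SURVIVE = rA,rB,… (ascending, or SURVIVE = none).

prologue: push r4 -> mem[0x70]=0x6c, sp=0x70
body[0] mov  r1, r3 -> r1=0xce
body[1] sub  r5, r1, r5 -> r5=0xe5
body[2] xor  r0, r4, r1 -> r0=0xa2
body[3] mov  r4, r5 -> r4=0xe5
body[4] mov  r1, r4 -> r1=0xe5
epilogue: pop r4=0x6c, sp=0x71
r1: caller-saved, written=True
r3: callee-saved, written=False
r5: caller-saved, written=True

SURVIVE = r3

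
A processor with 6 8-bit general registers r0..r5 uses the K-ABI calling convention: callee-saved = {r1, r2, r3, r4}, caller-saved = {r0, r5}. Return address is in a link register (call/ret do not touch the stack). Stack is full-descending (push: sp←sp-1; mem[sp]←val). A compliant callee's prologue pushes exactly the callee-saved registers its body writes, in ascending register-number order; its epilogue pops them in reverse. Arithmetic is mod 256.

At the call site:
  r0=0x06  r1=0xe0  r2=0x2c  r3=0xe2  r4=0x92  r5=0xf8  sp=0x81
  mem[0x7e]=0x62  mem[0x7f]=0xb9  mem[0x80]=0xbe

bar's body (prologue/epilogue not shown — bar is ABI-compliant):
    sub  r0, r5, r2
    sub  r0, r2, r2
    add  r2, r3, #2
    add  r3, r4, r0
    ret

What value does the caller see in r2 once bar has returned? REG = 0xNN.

prologue: push r2 -> mem[0x80]=0x2c, sp=0x80
prologue: push r3 -> mem[0x7f]=0xe2, sp=0x7f
body[0] sub  r0, r5, r2 -> r0=0xcc
body[1] sub  r0, r2, r2 -> r0=0x00
body[2] add  r2, r3, #2 -> r2=0xe4
body[3] add  r3, r4, r0 -> r3=0x92
epilogue: pop r3=0xe2, sp=0x80
epilogue: pop r2=0x2c, sp=0x81
r2 is callee-saved -> restored

REG = 0x2c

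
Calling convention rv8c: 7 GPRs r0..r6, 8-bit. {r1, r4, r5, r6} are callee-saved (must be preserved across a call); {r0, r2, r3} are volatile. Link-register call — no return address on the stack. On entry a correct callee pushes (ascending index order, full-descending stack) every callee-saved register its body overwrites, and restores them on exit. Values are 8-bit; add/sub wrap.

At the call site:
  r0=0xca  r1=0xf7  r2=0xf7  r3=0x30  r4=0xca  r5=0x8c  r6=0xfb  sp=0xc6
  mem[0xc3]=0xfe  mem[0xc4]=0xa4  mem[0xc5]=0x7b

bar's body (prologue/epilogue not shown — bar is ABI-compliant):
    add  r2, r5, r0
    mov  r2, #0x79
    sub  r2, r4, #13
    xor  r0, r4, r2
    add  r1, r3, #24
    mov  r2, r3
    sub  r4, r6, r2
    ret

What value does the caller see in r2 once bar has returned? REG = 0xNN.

REG = 0x30

prologue: push r1 → mem[0xc5]=0xf7, sp=0xc5
prologue: push r4 → mem[0xc4]=0xca, sp=0xc4
body[0] add  r2, r5, r0 → r2=0x56
body[1] mov  r2, #0x79 → r2=0x79
body[2] sub  r2, r4, #13 → r2=0xbd
body[3] xor  r0, r4, r2 → r0=0x77
body[4] add  r1, r3, #24 → r1=0x48
body[5] mov  r2, r3 → r2=0x30
body[6] sub  r4, r6, r2 → r4=0xcb
epilogue: pop r4=0xca, sp=0xc5
epilogue: pop r1=0xf7, sp=0xc6
r2 is caller-saved → body value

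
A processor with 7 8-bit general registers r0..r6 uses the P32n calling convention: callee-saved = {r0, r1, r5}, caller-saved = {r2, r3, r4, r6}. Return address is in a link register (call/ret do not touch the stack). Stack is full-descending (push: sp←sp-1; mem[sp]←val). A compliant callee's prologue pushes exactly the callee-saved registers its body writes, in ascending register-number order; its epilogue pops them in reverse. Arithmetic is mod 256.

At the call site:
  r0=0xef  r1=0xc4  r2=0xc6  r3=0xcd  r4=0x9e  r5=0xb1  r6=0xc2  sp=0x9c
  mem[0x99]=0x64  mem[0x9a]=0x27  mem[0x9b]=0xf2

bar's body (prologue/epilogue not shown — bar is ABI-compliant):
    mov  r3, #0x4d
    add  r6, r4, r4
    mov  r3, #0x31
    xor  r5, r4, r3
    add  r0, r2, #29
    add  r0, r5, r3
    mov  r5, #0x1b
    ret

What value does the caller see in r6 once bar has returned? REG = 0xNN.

REG = 0x3c

prologue: push r0 -> mem[0x9b]=0xef, sp=0x9b
prologue: push r5 -> mem[0x9a]=0xb1, sp=0x9a
body[0] mov  r3, #0x4d -> r3=0x4d
body[1] add  r6, r4, r4 -> r6=0x3c
body[2] mov  r3, #0x31 -> r3=0x31
body[3] xor  r5, r4, r3 -> r5=0xaf
body[4] add  r0, r2, #29 -> r0=0xe3
body[5] add  r0, r5, r3 -> r0=0xe0
body[6] mov  r5, #0x1b -> r5=0x1b
epilogue: pop r5=0xb1, sp=0x9b
epilogue: pop r0=0xef, sp=0x9c
r6 is caller-saved -> body value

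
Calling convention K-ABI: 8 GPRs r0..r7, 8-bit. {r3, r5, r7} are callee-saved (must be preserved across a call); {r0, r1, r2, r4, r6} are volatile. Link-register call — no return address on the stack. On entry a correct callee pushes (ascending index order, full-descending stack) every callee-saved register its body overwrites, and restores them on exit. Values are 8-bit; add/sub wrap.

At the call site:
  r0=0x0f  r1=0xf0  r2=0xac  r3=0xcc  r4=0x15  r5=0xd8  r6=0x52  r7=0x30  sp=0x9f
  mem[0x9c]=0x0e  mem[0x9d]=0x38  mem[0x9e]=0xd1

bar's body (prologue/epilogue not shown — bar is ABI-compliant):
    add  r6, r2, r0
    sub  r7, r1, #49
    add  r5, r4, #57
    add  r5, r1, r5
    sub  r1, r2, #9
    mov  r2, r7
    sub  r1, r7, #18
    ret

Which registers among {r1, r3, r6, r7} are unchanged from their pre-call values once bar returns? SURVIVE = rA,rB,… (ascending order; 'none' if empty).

prologue: push r5 → mem[0x9e]=0xd8, sp=0x9e
prologue: push r7 → mem[0x9d]=0x30, sp=0x9d
body[0] add  r6, r2, r0 → r6=0xbb
body[1] sub  r7, r1, #49 → r7=0xbf
body[2] add  r5, r4, #57 → r5=0x4e
body[3] add  r5, r1, r5 → r5=0x3e
body[4] sub  r1, r2, #9 → r1=0xa3
body[5] mov  r2, r7 → r2=0xbf
body[6] sub  r1, r7, #18 → r1=0xad
epilogue: pop r7=0x30, sp=0x9e
epilogue: pop r5=0xd8, sp=0x9f
r1: caller-saved, written=True
r3: callee-saved, written=False
r6: caller-saved, written=True
r7: callee-saved, written=True

SURVIVE = r3,r7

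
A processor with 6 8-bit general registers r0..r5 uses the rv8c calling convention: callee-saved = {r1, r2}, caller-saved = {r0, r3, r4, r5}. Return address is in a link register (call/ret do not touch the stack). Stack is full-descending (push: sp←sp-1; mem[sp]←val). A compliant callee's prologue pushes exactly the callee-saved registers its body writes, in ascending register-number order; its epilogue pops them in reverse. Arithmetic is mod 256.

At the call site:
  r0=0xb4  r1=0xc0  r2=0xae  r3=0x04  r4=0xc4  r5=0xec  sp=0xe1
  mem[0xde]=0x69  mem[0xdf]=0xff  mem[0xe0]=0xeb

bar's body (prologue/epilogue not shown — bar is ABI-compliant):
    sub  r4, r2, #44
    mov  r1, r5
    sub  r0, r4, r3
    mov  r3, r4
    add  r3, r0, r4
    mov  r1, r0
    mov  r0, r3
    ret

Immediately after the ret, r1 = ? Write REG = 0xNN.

prologue: push r1 -> mem[0xe0]=0xc0, sp=0xe0
body[0] sub  r4, r2, #44 -> r4=0x82
body[1] mov  r1, r5 -> r1=0xec
body[2] sub  r0, r4, r3 -> r0=0x7e
body[3] mov  r3, r4 -> r3=0x82
body[4] add  r3, r0, r4 -> r3=0x00
body[5] mov  r1, r0 -> r1=0x7e
body[6] mov  r0, r3 -> r0=0x00
epilogue: pop r1=0xc0, sp=0xe1
r1 is callee-saved -> restored

REG = 0xc0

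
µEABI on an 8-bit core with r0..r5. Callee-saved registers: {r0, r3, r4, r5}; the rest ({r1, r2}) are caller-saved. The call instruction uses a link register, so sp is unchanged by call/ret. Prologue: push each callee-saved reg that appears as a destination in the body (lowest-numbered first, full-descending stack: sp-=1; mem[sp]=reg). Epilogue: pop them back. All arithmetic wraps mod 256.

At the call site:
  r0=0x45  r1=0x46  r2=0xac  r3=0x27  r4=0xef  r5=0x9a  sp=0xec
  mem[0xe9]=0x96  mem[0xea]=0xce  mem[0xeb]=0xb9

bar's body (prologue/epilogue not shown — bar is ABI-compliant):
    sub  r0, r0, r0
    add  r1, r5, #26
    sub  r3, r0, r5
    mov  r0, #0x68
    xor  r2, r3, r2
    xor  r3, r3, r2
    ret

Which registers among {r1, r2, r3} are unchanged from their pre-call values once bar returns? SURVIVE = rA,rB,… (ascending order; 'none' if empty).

SURVIVE = r3

prologue: push r0 -> mem[0xeb]=0x45, sp=0xeb
prologue: push r3 -> mem[0xea]=0x27, sp=0xea
body[0] sub  r0, r0, r0 -> r0=0x00
body[1] add  r1, r5, #26 -> r1=0xb4
body[2] sub  r3, r0, r5 -> r3=0x66
body[3] mov  r0, #0x68 -> r0=0x68
body[4] xor  r2, r3, r2 -> r2=0xca
body[5] xor  r3, r3, r2 -> r3=0xac
epilogue: pop r3=0x27, sp=0xeb
epilogue: pop r0=0x45, sp=0xec
r1: caller-saved, written=True
r2: caller-saved, written=True
r3: callee-saved, written=True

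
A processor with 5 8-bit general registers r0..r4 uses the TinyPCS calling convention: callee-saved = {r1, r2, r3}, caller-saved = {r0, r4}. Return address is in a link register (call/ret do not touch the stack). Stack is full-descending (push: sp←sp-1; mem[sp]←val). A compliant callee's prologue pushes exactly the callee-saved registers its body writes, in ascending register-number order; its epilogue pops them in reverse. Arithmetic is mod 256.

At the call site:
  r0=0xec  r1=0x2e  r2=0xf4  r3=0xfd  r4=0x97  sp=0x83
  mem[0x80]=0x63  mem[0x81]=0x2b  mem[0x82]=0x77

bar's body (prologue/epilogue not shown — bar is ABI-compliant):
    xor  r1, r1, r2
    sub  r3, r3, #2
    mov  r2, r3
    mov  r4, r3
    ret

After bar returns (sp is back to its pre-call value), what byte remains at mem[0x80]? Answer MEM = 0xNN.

prologue: push r1 -> mem[0x82]=0x2e, sp=0x82
prologue: push r2 -> mem[0x81]=0xf4, sp=0x81
prologue: push r3 -> mem[0x80]=0xfd, sp=0x80
body[0] xor  r1, r1, r2 -> r1=0xda
body[1] sub  r3, r3, #2 -> r3=0xfb
body[2] mov  r2, r3 -> r2=0xfb
body[3] mov  r4, r3 -> r4=0xfb
epilogue: pop r3=0xfd, sp=0x81
epilogue: pop r2=0xf4, sp=0x82
epilogue: pop r1=0x2e, sp=0x83
prologue pushed ['r1', 'r2', 'r3'] at ['0x82', '0x81', '0x80']

MEM = 0xfd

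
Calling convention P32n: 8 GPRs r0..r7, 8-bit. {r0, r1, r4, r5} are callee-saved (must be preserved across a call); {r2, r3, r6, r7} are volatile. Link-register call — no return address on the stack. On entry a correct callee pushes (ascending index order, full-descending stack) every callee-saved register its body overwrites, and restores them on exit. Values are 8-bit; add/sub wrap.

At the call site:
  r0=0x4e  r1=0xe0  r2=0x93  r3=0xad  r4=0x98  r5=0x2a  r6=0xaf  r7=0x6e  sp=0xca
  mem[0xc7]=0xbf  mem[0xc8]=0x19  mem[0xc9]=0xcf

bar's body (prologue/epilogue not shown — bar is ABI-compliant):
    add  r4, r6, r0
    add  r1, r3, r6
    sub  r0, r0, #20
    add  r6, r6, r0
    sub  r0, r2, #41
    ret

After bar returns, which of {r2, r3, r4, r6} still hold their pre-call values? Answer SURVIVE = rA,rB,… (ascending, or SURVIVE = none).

prologue: push r0 -> mem[0xc9]=0x4e, sp=0xc9
prologue: push r1 -> mem[0xc8]=0xe0, sp=0xc8
prologue: push r4 -> mem[0xc7]=0x98, sp=0xc7
body[0] add  r4, r6, r0 -> r4=0xfd
body[1] add  r1, r3, r6 -> r1=0x5c
body[2] sub  r0, r0, #20 -> r0=0x3a
body[3] add  r6, r6, r0 -> r6=0xe9
body[4] sub  r0, r2, #41 -> r0=0x6a
epilogue: pop r4=0x98, sp=0xc8
epilogue: pop r1=0xe0, sp=0xc9
epilogue: pop r0=0x4e, sp=0xca
r2: caller-saved, written=False
r3: caller-saved, written=False
r4: callee-saved, written=True
r6: caller-saved, written=True

SURVIVE = r2,r3,r4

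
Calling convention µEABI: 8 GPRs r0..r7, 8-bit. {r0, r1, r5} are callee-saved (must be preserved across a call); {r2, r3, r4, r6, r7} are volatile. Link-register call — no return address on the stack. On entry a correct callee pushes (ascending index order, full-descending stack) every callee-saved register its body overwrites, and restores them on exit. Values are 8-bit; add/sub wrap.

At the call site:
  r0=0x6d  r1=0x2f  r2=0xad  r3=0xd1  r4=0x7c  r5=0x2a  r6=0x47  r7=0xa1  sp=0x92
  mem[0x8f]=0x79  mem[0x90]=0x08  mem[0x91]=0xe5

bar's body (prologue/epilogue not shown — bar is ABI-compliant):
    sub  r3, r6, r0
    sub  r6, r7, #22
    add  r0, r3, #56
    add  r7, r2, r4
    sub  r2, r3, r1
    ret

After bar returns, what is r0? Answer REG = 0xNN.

REG = 0x6d

prologue: push r0 → mem[0x91]=0x6d, sp=0x91
body[0] sub  r3, r6, r0 → r3=0xda
body[1] sub  r6, r7, #22 → r6=0x8b
body[2] add  r0, r3, #56 → r0=0x12
body[3] add  r7, r2, r4 → r7=0x29
body[4] sub  r2, r3, r1 → r2=0xab
epilogue: pop r0=0x6d, sp=0x92
r0 is callee-saved → restored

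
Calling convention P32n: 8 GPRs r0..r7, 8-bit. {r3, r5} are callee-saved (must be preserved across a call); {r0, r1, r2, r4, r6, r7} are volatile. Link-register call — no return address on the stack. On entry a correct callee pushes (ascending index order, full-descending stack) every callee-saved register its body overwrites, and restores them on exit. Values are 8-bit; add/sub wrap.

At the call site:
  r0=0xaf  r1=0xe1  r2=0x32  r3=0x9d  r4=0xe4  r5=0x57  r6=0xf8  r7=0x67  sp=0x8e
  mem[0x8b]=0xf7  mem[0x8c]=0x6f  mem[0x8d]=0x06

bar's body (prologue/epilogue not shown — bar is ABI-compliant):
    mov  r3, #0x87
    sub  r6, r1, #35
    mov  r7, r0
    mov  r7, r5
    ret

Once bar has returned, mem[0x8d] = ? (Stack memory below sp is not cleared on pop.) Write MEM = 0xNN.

prologue: push r3 → mem[0x8d]=0x9d, sp=0x8d
body[0] mov  r3, #0x87 → r3=0x87
body[1] sub  r6, r1, #35 → r6=0xbe
body[2] mov  r7, r0 → r7=0xaf
body[3] mov  r7, r5 → r7=0x57
epilogue: pop r3=0x9d, sp=0x8e
prologue pushed ['r3'] at ['0x8d']

MEM = 0x9d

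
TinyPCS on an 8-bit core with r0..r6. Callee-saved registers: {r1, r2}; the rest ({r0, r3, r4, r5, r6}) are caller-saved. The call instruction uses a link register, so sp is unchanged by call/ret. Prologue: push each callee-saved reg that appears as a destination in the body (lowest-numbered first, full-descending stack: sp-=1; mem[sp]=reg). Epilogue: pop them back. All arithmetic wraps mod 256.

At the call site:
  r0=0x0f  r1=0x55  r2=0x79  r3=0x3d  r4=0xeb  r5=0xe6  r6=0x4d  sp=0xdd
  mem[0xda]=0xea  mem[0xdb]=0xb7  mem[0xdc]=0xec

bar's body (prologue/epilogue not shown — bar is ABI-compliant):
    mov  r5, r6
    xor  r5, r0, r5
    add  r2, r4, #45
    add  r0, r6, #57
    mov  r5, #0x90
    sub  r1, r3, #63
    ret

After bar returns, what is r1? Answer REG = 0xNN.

REG = 0x55

prologue: push r1 → mem[0xdc]=0x55, sp=0xdc
prologue: push r2 → mem[0xdb]=0x79, sp=0xdb
body[0] mov  r5, r6 → r5=0x4d
body[1] xor  r5, r0, r5 → r5=0x42
body[2] add  r2, r4, #45 → r2=0x18
body[3] add  r0, r6, #57 → r0=0x86
body[4] mov  r5, #0x90 → r5=0x90
body[5] sub  r1, r3, #63 → r1=0xfe
epilogue: pop r2=0x79, sp=0xdc
epilogue: pop r1=0x55, sp=0xdd
r1 is callee-saved → restored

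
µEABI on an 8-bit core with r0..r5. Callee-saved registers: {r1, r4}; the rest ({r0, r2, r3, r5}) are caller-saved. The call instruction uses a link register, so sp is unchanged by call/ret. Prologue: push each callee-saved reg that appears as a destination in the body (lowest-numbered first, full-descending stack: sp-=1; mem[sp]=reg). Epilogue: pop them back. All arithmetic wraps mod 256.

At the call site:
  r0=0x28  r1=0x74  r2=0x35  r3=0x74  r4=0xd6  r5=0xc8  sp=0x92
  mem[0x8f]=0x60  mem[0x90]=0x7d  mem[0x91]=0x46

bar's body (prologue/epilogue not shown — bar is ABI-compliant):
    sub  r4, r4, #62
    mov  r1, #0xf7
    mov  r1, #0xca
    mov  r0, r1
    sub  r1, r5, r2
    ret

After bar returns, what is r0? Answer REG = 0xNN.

prologue: push r1 -> mem[0x91]=0x74, sp=0x91
prologue: push r4 -> mem[0x90]=0xd6, sp=0x90
body[0] sub  r4, r4, #62 -> r4=0x98
body[1] mov  r1, #0xf7 -> r1=0xf7
body[2] mov  r1, #0xca -> r1=0xca
body[3] mov  r0, r1 -> r0=0xca
body[4] sub  r1, r5, r2 -> r1=0x93
epilogue: pop r4=0xd6, sp=0x91
epilogue: pop r1=0x74, sp=0x92
r0 is caller-saved -> body value

REG = 0xca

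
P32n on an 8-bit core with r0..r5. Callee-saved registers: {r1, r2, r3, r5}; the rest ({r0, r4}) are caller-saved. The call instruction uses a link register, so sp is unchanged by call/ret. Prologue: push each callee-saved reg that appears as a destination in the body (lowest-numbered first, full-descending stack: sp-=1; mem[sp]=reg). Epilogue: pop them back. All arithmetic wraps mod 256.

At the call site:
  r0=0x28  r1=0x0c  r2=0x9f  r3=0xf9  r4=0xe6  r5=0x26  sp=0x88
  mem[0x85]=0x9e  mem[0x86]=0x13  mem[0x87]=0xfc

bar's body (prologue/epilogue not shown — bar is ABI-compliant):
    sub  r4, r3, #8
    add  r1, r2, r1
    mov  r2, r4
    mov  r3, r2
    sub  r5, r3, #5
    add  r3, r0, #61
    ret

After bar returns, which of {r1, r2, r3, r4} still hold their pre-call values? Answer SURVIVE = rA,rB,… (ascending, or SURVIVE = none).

prologue: push r1 → mem[0x87]=0x0c, sp=0x87
prologue: push r2 → mem[0x86]=0x9f, sp=0x86
prologue: push r3 → mem[0x85]=0xf9, sp=0x85
prologue: push r5 → mem[0x84]=0x26, sp=0x84
body[0] sub  r4, r3, #8 → r4=0xf1
body[1] add  r1, r2, r1 → r1=0xab
body[2] mov  r2, r4 → r2=0xf1
body[3] mov  r3, r2 → r3=0xf1
body[4] sub  r5, r3, #5 → r5=0xec
body[5] add  r3, r0, #61 → r3=0x65
epilogue: pop r5=0x26, sp=0x85
epilogue: pop r3=0xf9, sp=0x86
epilogue: pop r2=0x9f, sp=0x87
epilogue: pop r1=0x0c, sp=0x88
r1: callee-saved, written=True
r2: callee-saved, written=True
r3: callee-saved, written=True
r4: caller-saved, written=True

SURVIVE = r1,r2,r3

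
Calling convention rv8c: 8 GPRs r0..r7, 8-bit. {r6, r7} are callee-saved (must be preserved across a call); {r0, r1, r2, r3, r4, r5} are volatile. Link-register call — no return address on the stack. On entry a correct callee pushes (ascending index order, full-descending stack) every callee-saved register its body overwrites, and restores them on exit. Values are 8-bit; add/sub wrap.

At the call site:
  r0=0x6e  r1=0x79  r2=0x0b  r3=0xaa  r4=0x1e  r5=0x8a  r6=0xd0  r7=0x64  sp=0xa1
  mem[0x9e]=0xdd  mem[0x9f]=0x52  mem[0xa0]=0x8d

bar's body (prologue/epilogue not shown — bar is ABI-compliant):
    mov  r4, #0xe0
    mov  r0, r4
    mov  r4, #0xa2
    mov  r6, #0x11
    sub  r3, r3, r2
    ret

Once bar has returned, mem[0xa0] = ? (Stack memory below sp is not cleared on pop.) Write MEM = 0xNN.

MEM = 0xd0

prologue: push r6 → mem[0xa0]=0xd0, sp=0xa0
body[0] mov  r4, #0xe0 → r4=0xe0
body[1] mov  r0, r4 → r0=0xe0
body[2] mov  r4, #0xa2 → r4=0xa2
body[3] mov  r6, #0x11 → r6=0x11
body[4] sub  r3, r3, r2 → r3=0x9f
epilogue: pop r6=0xd0, sp=0xa1
prologue pushed ['r6'] at ['0xa0']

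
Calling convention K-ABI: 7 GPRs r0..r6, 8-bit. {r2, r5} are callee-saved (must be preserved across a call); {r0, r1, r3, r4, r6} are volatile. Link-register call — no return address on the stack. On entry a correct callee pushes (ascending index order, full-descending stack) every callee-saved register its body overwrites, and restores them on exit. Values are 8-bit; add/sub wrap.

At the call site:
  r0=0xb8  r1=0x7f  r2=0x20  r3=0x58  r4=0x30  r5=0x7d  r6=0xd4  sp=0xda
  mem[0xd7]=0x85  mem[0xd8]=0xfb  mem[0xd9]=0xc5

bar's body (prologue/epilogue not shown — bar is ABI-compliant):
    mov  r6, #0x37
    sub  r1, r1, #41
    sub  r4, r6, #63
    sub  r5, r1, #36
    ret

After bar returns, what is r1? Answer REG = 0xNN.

REG = 0x56

prologue: push r5 → mem[0xd9]=0x7d, sp=0xd9
body[0] mov  r6, #0x37 → r6=0x37
body[1] sub  r1, r1, #41 → r1=0x56
body[2] sub  r4, r6, #63 → r4=0xf8
body[3] sub  r5, r1, #36 → r5=0x32
epilogue: pop r5=0x7d, sp=0xda
r1 is caller-saved → body value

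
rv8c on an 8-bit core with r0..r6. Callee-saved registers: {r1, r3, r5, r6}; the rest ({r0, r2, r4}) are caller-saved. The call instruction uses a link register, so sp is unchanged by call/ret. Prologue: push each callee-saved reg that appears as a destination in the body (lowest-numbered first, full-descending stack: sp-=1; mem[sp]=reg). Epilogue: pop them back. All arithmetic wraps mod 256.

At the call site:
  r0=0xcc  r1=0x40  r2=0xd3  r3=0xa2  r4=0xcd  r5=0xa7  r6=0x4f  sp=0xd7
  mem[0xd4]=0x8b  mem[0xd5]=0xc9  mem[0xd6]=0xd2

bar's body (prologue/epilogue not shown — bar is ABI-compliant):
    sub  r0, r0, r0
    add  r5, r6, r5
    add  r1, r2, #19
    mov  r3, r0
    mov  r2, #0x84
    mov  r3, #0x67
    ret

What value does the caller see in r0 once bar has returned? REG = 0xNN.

prologue: push r1 -> mem[0xd6]=0x40, sp=0xd6
prologue: push r3 -> mem[0xd5]=0xa2, sp=0xd5
prologue: push r5 -> mem[0xd4]=0xa7, sp=0xd4
body[0] sub  r0, r0, r0 -> r0=0x00
body[1] add  r5, r6, r5 -> r5=0xf6
body[2] add  r1, r2, #19 -> r1=0xe6
body[3] mov  r3, r0 -> r3=0x00
body[4] mov  r2, #0x84 -> r2=0x84
body[5] mov  r3, #0x67 -> r3=0x67
epilogue: pop r5=0xa7, sp=0xd5
epilogue: pop r3=0xa2, sp=0xd6
epilogue: pop r1=0x40, sp=0xd7
r0 is caller-saved -> body value

REG = 0x00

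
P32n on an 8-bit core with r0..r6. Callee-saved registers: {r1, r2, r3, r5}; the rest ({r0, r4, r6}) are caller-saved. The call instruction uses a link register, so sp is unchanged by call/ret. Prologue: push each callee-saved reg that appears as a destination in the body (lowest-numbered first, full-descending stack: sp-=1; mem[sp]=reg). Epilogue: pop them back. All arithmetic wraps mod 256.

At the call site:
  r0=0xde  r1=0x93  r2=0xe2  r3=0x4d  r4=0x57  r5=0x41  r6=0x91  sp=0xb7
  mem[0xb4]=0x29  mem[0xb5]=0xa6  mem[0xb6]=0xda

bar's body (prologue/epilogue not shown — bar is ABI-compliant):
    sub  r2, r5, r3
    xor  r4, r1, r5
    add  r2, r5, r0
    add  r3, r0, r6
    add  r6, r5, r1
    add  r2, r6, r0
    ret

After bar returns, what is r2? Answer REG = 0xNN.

prologue: push r2 → mem[0xb6]=0xe2, sp=0xb6
prologue: push r3 → mem[0xb5]=0x4d, sp=0xb5
body[0] sub  r2, r5, r3 → r2=0xf4
body[1] xor  r4, r1, r5 → r4=0xd2
body[2] add  r2, r5, r0 → r2=0x1f
body[3] add  r3, r0, r6 → r3=0x6f
body[4] add  r6, r5, r1 → r6=0xd4
body[5] add  r2, r6, r0 → r2=0xb2
epilogue: pop r3=0x4d, sp=0xb6
epilogue: pop r2=0xe2, sp=0xb7
r2 is callee-saved → restored

REG = 0xe2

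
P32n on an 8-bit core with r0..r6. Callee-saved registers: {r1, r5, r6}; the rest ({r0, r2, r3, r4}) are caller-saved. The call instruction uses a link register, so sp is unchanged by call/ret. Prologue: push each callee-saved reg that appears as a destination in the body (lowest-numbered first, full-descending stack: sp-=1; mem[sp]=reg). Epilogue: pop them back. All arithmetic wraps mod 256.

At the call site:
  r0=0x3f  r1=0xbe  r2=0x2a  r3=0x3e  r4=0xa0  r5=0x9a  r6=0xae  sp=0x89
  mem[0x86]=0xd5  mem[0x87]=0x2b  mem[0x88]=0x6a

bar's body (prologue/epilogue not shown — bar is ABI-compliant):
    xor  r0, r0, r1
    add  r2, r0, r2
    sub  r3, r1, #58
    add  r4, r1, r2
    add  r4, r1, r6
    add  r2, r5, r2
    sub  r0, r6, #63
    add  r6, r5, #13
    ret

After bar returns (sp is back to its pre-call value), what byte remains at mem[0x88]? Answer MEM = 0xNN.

prologue: push r6 → mem[0x88]=0xae, sp=0x88
body[0] xor  r0, r0, r1 → r0=0x81
body[1] add  r2, r0, r2 → r2=0xab
body[2] sub  r3, r1, #58 → r3=0x84
body[3] add  r4, r1, r2 → r4=0x69
body[4] add  r4, r1, r6 → r4=0x6c
body[5] add  r2, r5, r2 → r2=0x45
body[6] sub  r0, r6, #63 → r0=0x6f
body[7] add  r6, r5, #13 → r6=0xa7
epilogue: pop r6=0xae, sp=0x89
prologue pushed ['r6'] at ['0x88']

MEM = 0xae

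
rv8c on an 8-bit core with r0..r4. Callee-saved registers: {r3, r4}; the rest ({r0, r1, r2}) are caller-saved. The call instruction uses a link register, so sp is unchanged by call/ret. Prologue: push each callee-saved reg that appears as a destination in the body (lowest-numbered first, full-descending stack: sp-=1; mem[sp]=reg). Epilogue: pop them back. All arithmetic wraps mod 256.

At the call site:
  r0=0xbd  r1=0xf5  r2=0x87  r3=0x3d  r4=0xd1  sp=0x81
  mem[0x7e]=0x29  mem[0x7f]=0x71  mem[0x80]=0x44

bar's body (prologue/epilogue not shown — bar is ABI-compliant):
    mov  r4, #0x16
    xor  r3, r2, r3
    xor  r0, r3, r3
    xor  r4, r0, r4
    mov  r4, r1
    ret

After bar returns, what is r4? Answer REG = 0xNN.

REG = 0xd1

prologue: push r3 → mem[0x80]=0x3d, sp=0x80
prologue: push r4 → mem[0x7f]=0xd1, sp=0x7f
body[0] mov  r4, #0x16 → r4=0x16
body[1] xor  r3, r2, r3 → r3=0xba
body[2] xor  r0, r3, r3 → r0=0x00
body[3] xor  r4, r0, r4 → r4=0x16
body[4] mov  r4, r1 → r4=0xf5
epilogue: pop r4=0xd1, sp=0x80
epilogue: pop r3=0x3d, sp=0x81
r4 is callee-saved → restored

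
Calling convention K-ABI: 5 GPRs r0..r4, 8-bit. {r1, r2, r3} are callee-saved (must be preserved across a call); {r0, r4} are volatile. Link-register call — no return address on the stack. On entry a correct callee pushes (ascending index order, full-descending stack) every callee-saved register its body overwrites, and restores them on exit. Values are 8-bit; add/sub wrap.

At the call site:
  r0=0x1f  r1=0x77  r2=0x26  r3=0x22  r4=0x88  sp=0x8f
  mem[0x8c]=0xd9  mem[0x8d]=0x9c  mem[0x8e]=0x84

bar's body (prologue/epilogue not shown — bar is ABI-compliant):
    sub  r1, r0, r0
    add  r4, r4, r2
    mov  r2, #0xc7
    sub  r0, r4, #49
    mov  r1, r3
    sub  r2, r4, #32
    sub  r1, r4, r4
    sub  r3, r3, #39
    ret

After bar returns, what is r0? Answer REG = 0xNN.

prologue: push r1 → mem[0x8e]=0x77, sp=0x8e
prologue: push r2 → mem[0x8d]=0x26, sp=0x8d
prologue: push r3 → mem[0x8c]=0x22, sp=0x8c
body[0] sub  r1, r0, r0 → r1=0x00
body[1] add  r4, r4, r2 → r4=0xae
body[2] mov  r2, #0xc7 → r2=0xc7
body[3] sub  r0, r4, #49 → r0=0x7d
body[4] mov  r1, r3 → r1=0x22
body[5] sub  r2, r4, #32 → r2=0x8e
body[6] sub  r1, r4, r4 → r1=0x00
body[7] sub  r3, r3, #39 → r3=0xfb
epilogue: pop r3=0x22, sp=0x8d
epilogue: pop r2=0x26, sp=0x8e
epilogue: pop r1=0x77, sp=0x8f
r0 is caller-saved → body value

REG = 0x7d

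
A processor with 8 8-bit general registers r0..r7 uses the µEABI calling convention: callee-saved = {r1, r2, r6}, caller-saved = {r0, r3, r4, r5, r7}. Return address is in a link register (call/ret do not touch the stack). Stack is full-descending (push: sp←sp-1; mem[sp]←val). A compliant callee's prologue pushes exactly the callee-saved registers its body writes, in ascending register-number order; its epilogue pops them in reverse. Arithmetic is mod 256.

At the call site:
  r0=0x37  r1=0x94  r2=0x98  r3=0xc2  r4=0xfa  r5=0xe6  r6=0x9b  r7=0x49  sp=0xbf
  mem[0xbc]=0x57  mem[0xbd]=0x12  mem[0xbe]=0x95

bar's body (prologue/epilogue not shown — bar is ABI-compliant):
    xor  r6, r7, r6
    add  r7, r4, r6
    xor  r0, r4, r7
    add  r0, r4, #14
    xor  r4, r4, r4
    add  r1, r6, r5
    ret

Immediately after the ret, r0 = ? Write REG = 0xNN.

REG = 0x08

prologue: push r1 -> mem[0xbe]=0x94, sp=0xbe
prologue: push r6 -> mem[0xbd]=0x9b, sp=0xbd
body[0] xor  r6, r7, r6 -> r6=0xd2
body[1] add  r7, r4, r6 -> r7=0xcc
body[2] xor  r0, r4, r7 -> r0=0x36
body[3] add  r0, r4, #14 -> r0=0x08
body[4] xor  r4, r4, r4 -> r4=0x00
body[5] add  r1, r6, r5 -> r1=0xb8
epilogue: pop r6=0x9b, sp=0xbe
epilogue: pop r1=0x94, sp=0xbf
r0 is caller-saved -> body value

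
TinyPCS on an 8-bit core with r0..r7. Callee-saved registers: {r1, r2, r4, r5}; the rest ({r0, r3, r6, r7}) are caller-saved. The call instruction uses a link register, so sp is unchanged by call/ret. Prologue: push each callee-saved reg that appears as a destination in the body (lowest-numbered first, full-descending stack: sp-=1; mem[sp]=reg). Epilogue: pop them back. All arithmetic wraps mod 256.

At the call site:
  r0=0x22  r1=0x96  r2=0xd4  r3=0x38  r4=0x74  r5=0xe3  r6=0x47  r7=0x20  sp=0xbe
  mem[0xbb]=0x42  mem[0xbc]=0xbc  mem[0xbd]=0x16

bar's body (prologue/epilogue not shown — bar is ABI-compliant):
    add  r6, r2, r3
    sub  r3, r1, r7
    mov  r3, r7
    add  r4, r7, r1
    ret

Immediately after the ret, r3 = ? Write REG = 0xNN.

REG = 0x20

prologue: push r4 → mem[0xbd]=0x74, sp=0xbd
body[0] add  r6, r2, r3 → r6=0x0c
body[1] sub  r3, r1, r7 → r3=0x76
body[2] mov  r3, r7 → r3=0x20
body[3] add  r4, r7, r1 → r4=0xb6
epilogue: pop r4=0x74, sp=0xbe
r3 is caller-saved → body value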